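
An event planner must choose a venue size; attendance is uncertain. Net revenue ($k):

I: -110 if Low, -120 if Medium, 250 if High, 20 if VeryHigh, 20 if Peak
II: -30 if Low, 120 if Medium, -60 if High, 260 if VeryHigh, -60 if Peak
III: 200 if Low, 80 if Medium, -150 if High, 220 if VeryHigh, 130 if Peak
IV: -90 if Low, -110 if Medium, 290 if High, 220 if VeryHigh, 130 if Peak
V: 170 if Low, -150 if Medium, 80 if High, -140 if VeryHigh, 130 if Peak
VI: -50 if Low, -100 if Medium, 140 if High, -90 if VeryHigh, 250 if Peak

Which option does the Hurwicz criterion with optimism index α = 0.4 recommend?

I: 0.4·250 + 0.6·(-120) = 28
II: 0.4·260 + 0.6·(-60) = 68
III: 0.4·220 + 0.6·(-150) = -2
IV: 0.4·290 + 0.6·(-110) = 50
V: 0.4·170 + 0.6·(-150) = -22
VI: 0.4·250 + 0.6·(-100) = 40
Highest Hurwicz score = 68 → II.

II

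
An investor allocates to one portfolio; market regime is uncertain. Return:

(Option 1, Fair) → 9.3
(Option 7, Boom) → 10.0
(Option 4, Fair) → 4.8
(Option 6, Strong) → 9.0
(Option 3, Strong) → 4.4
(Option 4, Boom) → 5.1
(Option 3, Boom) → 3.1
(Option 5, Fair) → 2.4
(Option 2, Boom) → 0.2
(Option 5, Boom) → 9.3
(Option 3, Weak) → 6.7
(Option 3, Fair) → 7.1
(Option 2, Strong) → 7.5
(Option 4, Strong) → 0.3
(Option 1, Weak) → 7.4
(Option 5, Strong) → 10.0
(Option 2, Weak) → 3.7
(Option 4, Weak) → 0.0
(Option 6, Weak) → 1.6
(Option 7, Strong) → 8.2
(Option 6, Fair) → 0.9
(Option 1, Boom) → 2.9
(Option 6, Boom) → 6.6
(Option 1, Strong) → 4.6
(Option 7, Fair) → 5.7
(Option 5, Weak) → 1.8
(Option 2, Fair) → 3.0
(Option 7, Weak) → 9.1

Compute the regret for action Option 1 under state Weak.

Best payoff under Weak is 9.1.
Regret = 9.1 − 7.4 = 1.7.

1.7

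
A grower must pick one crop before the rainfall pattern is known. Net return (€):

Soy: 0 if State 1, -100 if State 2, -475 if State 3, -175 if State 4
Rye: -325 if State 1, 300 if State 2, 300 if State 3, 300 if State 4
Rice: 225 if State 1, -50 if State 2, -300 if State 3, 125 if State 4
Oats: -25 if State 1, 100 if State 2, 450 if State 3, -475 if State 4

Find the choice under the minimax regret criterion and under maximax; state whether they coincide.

Column bests: State 1=225, State 2=300, State 3=450, State 4=300.
Soy regrets: 225, 400, 925, 475 → max 925
Rye regrets: 550, 0, 150, 0 → max 550
Rice regrets: 0, 350, 750, 175 → max 750
Oats regrets: 250, 200, 0, 775 → max 775
Smallest max regret = 550 → Rye.
Row maxima: Soy=0, Rye=300, Rice=225, Oats=450
Best best-case = 450 → Oats.

minimax regret → Rye; maximax → Oats (disagree)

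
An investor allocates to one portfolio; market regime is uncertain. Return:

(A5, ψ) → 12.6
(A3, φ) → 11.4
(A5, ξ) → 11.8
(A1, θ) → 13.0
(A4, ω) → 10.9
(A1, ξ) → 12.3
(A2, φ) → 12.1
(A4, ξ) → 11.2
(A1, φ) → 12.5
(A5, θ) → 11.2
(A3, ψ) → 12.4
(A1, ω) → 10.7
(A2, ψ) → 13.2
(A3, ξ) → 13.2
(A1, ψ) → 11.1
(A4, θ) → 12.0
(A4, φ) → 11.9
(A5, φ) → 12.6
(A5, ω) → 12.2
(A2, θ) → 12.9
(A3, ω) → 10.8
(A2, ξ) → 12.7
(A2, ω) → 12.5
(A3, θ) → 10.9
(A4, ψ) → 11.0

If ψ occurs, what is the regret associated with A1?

Best payoff under ψ is 13.2.
Regret = 13.2 − 11.1 = 2.1.

2.1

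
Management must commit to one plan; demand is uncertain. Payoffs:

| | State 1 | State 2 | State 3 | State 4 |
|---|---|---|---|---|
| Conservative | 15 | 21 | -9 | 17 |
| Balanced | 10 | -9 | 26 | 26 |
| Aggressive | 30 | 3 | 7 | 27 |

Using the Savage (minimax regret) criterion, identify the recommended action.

Column bests: State 1=30, State 2=21, State 3=26, State 4=27.
Conservative regrets: 15, 0, 35, 10 → max 35
Balanced regrets: 20, 30, 0, 1 → max 30
Aggressive regrets: 0, 18, 19, 0 → max 19
Smallest max regret = 19 → Aggressive.

Aggressive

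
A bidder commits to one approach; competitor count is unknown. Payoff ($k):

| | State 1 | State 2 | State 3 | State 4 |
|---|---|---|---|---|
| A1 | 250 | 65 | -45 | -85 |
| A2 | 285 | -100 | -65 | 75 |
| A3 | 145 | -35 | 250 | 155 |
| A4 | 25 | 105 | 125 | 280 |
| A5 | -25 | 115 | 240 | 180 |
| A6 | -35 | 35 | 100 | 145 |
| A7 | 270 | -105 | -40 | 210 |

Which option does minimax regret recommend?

Column bests: State 1=285, State 2=115, State 3=250, State 4=280.
A1 regrets: 35, 50, 295, 365 → max 365
A2 regrets: 0, 215, 315, 205 → max 315
A3 regrets: 140, 150, 0, 125 → max 150
A4 regrets: 260, 10, 125, 0 → max 260
A5 regrets: 310, 0, 10, 100 → max 310
A6 regrets: 320, 80, 150, 135 → max 320
A7 regrets: 15, 220, 290, 70 → max 290
Smallest max regret = 150 → A3.

A3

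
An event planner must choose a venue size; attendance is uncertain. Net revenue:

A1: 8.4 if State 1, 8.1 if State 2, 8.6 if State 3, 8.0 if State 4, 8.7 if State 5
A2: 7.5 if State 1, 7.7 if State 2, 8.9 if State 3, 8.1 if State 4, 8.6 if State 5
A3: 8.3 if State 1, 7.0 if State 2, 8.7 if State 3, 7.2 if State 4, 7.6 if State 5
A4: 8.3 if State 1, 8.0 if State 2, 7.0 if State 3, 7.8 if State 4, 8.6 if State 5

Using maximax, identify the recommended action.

A2

Row maxima: A1=8.7, A2=8.9, A3=8.7, A4=8.6
Best best-case = 8.9 → A2.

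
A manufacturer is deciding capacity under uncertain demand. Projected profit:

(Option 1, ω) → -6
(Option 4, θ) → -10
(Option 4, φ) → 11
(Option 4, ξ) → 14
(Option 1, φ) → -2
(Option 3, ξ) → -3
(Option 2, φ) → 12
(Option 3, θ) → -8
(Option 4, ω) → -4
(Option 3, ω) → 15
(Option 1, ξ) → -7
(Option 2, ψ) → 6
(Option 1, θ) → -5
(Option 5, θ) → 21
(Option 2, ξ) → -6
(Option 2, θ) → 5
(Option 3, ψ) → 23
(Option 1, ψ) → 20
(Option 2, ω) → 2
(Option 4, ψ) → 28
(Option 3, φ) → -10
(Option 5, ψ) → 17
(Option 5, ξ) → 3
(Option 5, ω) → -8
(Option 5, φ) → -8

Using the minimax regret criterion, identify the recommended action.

Column bests: θ=21, φ=12, ψ=28, ω=15, ξ=14.
Option 1 regrets: 26, 14, 8, 21, 21 → max 26
Option 2 regrets: 16, 0, 22, 13, 20 → max 22
Option 3 regrets: 29, 22, 5, 0, 17 → max 29
Option 4 regrets: 31, 1, 0, 19, 0 → max 31
Option 5 regrets: 0, 20, 11, 23, 11 → max 23
Smallest max regret = 22 → Option 2.

Option 2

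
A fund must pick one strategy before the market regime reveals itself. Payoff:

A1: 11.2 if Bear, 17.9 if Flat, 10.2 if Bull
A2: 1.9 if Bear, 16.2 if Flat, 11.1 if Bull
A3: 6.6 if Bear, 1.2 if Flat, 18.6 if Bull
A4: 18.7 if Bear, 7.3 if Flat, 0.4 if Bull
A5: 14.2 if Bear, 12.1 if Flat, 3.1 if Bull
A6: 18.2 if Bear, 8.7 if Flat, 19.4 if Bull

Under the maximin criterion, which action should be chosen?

Row minima: A1=10.2, A2=1.9, A3=1.2, A4=0.4, A5=3.1, A6=8.7
Best worst-case = 10.2 → A1.

A1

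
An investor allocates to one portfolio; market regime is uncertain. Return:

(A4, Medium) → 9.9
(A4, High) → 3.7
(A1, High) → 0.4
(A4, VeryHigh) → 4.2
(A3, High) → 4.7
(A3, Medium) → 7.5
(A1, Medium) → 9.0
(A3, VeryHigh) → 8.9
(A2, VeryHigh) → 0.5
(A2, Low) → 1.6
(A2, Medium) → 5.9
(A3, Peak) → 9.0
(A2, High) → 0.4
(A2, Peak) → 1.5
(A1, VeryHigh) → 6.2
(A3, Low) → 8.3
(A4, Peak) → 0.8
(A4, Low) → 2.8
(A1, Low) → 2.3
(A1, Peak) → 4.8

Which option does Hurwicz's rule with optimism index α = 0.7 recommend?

A3

A1: 0.7·9.0 + 0.3·0.4 = 6.42
A2: 0.7·5.9 + 0.3·0.4 = 4.25
A3: 0.7·9.0 + 0.3·4.7 = 7.71
A4: 0.7·9.9 + 0.3·0.8 = 7.17
Highest Hurwicz score = 7.71 → A3.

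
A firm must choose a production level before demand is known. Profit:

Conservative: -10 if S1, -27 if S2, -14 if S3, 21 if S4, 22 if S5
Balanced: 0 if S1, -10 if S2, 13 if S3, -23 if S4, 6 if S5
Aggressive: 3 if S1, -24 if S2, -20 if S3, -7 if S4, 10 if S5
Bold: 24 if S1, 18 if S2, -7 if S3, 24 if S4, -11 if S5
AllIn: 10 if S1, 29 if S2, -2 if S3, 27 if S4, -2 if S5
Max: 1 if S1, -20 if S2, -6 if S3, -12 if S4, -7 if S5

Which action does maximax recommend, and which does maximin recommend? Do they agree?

Row maxima: Conservative=22, Balanced=13, Aggressive=10, Bold=24, AllIn=29, Max=1
Best best-case = 29 → AllIn.
Row minima: Conservative=-27, Balanced=-23, Aggressive=-24, Bold=-11, AllIn=-2, Max=-20
Best worst-case = -2 → AllIn.

maximax → AllIn; maximin → AllIn (agree)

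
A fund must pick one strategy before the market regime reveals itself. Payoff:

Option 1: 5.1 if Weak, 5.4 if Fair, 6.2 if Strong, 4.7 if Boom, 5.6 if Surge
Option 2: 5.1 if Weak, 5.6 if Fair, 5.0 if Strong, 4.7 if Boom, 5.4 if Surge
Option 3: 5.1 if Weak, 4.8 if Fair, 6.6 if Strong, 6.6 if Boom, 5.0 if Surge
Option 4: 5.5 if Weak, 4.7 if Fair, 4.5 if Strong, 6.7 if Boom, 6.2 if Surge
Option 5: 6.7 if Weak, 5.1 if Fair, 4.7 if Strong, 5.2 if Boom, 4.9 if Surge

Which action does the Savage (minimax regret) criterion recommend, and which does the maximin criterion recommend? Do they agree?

Column bests: Weak=6.7, Fair=5.6, Strong=6.6, Boom=6.7, Surge=6.2.
Option 1 regrets: 1.6, 0.2, 0.4, 2.0, 0.6 → max 2.0
Option 2 regrets: 1.6, 0.0, 1.6, 2.0, 0.8 → max 2.0
Option 3 regrets: 1.6, 0.8, 0.0, 0.1, 1.2 → max 1.6
Option 4 regrets: 1.2, 0.9, 2.1, 0.0, 0.0 → max 2.1
Option 5 regrets: 0.0, 0.5, 1.9, 1.5, 1.3 → max 1.9
Smallest max regret = 1.6 → Option 3.
Row minima: Option 1=4.7, Option 2=4.7, Option 3=4.8, Option 4=4.5, Option 5=4.7
Best worst-case = 4.8 → Option 3.

minimax regret → Option 3; maximin → Option 3 (agree)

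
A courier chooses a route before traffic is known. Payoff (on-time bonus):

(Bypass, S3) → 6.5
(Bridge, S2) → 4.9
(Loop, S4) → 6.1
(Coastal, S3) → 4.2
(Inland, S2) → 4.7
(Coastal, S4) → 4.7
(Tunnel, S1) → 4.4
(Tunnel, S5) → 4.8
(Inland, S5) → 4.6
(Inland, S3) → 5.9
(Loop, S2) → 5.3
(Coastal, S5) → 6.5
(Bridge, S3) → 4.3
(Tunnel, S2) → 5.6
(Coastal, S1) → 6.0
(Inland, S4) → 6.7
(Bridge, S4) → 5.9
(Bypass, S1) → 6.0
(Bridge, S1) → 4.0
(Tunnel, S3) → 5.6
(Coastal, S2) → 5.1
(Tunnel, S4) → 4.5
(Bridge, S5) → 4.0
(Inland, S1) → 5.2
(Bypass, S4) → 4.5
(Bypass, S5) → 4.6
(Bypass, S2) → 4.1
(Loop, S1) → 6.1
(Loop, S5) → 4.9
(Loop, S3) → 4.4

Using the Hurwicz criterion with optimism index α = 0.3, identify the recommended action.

Inland: 0.3·6.7 + 0.7·4.6 = 5.23
Bypass: 0.3·6.5 + 0.7·4.1 = 4.82
Loop: 0.3·6.1 + 0.7·4.4 = 4.91
Coastal: 0.3·6.5 + 0.7·4.2 = 4.89
Tunnel: 0.3·5.6 + 0.7·4.4 = 4.76
Bridge: 0.3·5.9 + 0.7·4.0 = 4.57
Highest Hurwicz score = 5.23 → Inland.

Inland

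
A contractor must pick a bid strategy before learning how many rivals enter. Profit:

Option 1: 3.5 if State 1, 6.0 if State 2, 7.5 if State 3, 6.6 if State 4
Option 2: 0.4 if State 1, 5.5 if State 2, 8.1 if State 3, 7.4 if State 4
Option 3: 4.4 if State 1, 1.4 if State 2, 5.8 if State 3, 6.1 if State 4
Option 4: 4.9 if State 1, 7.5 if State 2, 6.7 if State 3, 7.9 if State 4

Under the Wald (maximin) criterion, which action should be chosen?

Option 4

Row minima: Option 1=3.5, Option 2=0.4, Option 3=1.4, Option 4=4.9
Best worst-case = 4.9 → Option 4.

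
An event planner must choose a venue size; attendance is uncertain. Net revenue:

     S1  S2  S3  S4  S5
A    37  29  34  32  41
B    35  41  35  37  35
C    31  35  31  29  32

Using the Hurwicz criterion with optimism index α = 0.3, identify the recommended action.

B

A: 0.3·41 + 0.7·29 = 32.6
B: 0.3·41 + 0.7·35 = 36.8
C: 0.3·35 + 0.7·29 = 30.8
Highest Hurwicz score = 36.8 → B.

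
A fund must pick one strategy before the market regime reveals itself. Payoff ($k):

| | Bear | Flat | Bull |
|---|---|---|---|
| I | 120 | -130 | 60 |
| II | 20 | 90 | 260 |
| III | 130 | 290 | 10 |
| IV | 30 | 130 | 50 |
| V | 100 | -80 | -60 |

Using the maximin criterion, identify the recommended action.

Row minima: I=-130, II=20, III=10, IV=30, V=-80
Best worst-case = 30 → IV.

IV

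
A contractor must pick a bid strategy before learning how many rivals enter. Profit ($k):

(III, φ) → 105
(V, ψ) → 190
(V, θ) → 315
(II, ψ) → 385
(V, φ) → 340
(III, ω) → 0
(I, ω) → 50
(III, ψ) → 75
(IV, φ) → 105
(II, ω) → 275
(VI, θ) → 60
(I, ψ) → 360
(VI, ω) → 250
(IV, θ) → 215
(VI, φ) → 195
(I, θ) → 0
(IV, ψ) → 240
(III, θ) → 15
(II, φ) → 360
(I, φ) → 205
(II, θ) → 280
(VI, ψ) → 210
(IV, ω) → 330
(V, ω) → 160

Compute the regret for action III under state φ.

Best payoff under φ is 360.
Regret = 360 − 105 = 255.

255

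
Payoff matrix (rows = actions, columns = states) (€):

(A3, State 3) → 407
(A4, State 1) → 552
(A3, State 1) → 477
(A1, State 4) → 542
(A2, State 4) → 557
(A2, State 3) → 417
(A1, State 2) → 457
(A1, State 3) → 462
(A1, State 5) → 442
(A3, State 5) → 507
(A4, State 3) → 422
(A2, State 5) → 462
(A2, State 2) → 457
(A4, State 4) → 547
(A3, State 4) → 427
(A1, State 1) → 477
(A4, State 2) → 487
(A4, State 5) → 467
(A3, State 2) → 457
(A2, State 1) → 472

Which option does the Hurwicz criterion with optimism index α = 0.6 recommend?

A1: 0.6·542 + 0.4·442 = 502
A2: 0.6·557 + 0.4·417 = 501
A3: 0.6·507 + 0.4·407 = 467
A4: 0.6·552 + 0.4·422 = 500
Highest Hurwicz score = 502 → A1.

A1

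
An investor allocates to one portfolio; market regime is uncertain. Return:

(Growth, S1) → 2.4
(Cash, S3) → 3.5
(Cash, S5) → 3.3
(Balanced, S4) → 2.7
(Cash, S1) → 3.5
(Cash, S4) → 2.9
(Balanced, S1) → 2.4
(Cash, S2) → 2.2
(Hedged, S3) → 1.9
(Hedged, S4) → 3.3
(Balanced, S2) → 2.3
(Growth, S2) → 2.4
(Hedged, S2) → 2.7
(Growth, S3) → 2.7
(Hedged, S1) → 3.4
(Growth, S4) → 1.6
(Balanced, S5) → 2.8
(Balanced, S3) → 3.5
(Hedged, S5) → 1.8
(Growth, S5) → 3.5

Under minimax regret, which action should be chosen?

Column bests: S1=3.5, S2=2.7, S3=3.5, S4=3.3, S5=3.5.
Growth regrets: 1.1, 0.3, 0.8, 1.7, 0.0 → max 1.7
Cash regrets: 0.0, 0.5, 0.0, 0.4, 0.2 → max 0.5
Balanced regrets: 1.1, 0.4, 0.0, 0.6, 0.7 → max 1.1
Hedged regrets: 0.1, 0.0, 1.6, 0.0, 1.7 → max 1.7
Smallest max regret = 0.5 → Cash.

Cash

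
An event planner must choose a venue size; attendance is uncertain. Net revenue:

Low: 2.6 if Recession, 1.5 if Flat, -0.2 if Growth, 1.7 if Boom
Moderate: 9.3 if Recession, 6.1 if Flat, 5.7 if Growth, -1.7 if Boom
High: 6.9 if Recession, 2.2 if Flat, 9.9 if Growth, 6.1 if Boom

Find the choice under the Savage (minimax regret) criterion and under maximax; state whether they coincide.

Column bests: Recession=9.3, Flat=6.1, Growth=9.9, Boom=6.1.
Low regrets: 6.7, 4.6, 10.1, 4.4 → max 10.1
Moderate regrets: 0.0, 0.0, 4.2, 7.8 → max 7.8
High regrets: 2.4, 3.9, 0.0, 0.0 → max 3.9
Smallest max regret = 3.9 → High.
Row maxima: Low=2.6, Moderate=9.3, High=9.9
Best best-case = 9.9 → High.

minimax regret → High; maximax → High (agree)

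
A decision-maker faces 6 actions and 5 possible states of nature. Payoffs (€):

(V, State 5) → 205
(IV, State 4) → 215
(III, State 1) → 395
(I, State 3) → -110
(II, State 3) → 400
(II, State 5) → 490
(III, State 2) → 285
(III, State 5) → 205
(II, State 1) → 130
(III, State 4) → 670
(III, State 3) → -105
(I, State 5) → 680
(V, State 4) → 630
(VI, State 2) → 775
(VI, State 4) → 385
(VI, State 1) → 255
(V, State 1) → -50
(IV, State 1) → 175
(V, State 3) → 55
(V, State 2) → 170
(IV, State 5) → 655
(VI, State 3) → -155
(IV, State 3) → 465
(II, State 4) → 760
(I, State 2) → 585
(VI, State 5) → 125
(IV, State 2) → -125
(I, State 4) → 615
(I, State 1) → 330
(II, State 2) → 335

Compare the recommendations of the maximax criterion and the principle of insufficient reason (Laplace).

Row maxima: I=680, II=760, III=670, IV=655, V=630, VI=775
Best best-case = 775 → VI.
Row averages: I=420, II=423, III=290, IV=277, V=202, VI=277
Highest average = 423 → II.

maximax → VI; laplace → II (disagree)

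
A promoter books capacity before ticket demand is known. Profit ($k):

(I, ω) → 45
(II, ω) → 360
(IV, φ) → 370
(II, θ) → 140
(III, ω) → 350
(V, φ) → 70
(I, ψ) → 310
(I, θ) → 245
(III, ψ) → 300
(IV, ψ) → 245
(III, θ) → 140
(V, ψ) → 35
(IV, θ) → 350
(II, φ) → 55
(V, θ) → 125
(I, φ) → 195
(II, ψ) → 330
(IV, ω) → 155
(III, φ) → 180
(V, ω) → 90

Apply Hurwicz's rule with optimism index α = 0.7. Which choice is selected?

IV

I: 0.7·310 + 0.3·45 = 230.5
II: 0.7·360 + 0.3·55 = 268.5
III: 0.7·350 + 0.3·140 = 287
IV: 0.7·370 + 0.3·155 = 305.5
V: 0.7·125 + 0.3·35 = 98
Highest Hurwicz score = 305.5 → IV.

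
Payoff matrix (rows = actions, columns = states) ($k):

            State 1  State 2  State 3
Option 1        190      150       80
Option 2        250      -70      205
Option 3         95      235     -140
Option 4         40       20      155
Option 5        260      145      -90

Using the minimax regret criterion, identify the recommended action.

Column bests: State 1=260, State 2=235, State 3=205.
Option 1 regrets: 70, 85, 125 → max 125
Option 2 regrets: 10, 305, 0 → max 305
Option 3 regrets: 165, 0, 345 → max 345
Option 4 regrets: 220, 215, 50 → max 220
Option 5 regrets: 0, 90, 295 → max 295
Smallest max regret = 125 → Option 1.

Option 1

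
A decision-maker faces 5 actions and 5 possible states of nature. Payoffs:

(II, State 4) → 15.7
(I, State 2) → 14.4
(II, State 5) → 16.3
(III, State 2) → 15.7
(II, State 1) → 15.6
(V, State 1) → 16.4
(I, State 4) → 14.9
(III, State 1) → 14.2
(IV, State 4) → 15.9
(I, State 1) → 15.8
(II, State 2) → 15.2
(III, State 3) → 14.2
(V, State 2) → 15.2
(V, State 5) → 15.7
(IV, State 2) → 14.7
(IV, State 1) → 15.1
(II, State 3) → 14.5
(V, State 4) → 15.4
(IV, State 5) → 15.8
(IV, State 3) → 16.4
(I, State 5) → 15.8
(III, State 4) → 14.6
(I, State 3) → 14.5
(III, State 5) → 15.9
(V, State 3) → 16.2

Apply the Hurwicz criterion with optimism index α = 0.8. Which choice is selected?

I: 0.8·15.8 + 0.2·14.4 = 15.52
II: 0.8·16.3 + 0.2·14.5 = 15.94
III: 0.8·15.9 + 0.2·14.2 = 15.56
IV: 0.8·16.4 + 0.2·14.7 = 16.06
V: 0.8·16.4 + 0.2·15.2 = 16.16
Highest Hurwicz score = 16.16 → V.

V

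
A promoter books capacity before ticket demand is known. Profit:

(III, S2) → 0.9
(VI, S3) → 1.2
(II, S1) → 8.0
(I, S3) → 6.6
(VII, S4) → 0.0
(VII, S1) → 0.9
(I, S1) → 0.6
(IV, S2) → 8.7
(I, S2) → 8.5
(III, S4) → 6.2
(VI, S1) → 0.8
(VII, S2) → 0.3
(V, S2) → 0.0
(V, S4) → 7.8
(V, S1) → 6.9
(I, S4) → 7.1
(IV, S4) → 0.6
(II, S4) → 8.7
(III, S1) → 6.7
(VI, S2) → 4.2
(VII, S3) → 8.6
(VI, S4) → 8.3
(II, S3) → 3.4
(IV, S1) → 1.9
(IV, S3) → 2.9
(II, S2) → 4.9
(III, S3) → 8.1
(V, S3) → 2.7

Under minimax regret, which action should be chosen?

II

Column bests: S1=8.0, S2=8.7, S3=8.6, S4=8.7.
I regrets: 7.4, 0.2, 2.0, 1.6 → max 7.4
II regrets: 0.0, 3.8, 5.2, 0.0 → max 5.2
III regrets: 1.3, 7.8, 0.5, 2.5 → max 7.8
IV regrets: 6.1, 0.0, 5.7, 8.1 → max 8.1
V regrets: 1.1, 8.7, 5.9, 0.9 → max 8.7
VI regrets: 7.2, 4.5, 7.4, 0.4 → max 7.4
VII regrets: 7.1, 8.4, 0.0, 8.7 → max 8.7
Smallest max regret = 5.2 → II.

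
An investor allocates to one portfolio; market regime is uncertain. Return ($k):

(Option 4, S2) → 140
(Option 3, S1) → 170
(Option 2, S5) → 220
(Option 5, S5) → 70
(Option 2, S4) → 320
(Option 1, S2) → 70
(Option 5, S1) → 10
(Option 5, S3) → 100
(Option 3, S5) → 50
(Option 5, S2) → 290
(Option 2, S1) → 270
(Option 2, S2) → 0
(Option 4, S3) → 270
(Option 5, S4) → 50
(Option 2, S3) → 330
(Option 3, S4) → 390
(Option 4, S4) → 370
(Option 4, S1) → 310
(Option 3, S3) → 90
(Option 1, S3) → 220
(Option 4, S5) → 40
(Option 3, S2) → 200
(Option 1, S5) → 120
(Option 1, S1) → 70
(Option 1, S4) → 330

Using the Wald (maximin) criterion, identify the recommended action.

Option 1

Row minima: Option 1=70, Option 2=0, Option 3=50, Option 4=40, Option 5=10
Best worst-case = 70 → Option 1.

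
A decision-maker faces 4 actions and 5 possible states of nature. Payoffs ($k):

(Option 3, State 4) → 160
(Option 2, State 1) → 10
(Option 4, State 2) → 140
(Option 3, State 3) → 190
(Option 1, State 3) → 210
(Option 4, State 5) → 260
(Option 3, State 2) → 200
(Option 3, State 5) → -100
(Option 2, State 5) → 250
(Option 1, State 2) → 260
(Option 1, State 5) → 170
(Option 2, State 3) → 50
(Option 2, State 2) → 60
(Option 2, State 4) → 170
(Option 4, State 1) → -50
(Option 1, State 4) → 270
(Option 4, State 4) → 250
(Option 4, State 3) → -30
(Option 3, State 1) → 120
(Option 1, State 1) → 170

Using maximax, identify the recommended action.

Row maxima: Option 1=270, Option 2=250, Option 3=200, Option 4=260
Best best-case = 270 → Option 1.

Option 1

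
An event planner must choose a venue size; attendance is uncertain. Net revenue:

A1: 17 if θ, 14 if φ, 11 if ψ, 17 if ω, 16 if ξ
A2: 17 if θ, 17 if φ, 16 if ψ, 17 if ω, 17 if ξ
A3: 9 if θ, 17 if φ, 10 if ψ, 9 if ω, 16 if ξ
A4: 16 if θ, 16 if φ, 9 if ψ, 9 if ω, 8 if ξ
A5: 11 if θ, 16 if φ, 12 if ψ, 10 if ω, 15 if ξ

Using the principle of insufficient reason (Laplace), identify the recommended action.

Row averages: A1=15, A2=16.8, A3=12.2, A4=11.6, A5=12.8
Highest average = 16.8 → A2.

A2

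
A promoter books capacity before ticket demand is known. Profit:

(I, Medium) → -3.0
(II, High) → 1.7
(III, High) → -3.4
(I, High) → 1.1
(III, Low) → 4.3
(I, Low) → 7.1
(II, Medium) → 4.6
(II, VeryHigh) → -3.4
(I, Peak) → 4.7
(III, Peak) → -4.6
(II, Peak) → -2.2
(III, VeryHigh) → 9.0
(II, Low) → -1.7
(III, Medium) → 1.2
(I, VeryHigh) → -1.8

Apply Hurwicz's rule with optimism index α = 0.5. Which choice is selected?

III

I: 0.5·7.1 + 0.5·(-3.0) = 2.05
II: 0.5·4.6 + 0.5·(-3.4) = 0.6
III: 0.5·9.0 + 0.5·(-4.6) = 2.2
Highest Hurwicz score = 2.2 → III.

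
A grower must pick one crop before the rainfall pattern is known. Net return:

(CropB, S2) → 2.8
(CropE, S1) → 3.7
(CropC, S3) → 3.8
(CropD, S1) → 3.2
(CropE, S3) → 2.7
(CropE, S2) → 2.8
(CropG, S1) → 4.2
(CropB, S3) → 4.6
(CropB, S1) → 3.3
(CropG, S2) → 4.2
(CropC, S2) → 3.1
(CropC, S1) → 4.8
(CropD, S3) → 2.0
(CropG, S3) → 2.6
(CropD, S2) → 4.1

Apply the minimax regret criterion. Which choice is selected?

CropC

Column bests: S1=4.8, S2=4.2, S3=4.6.
CropB regrets: 1.5, 1.4, 0.0 → max 1.5
CropE regrets: 1.1, 1.4, 1.9 → max 1.9
CropD regrets: 1.6, 0.1, 2.6 → max 2.6
CropC regrets: 0.0, 1.1, 0.8 → max 1.1
CropG regrets: 0.6, 0.0, 2.0 → max 2.0
Smallest max regret = 1.1 → CropC.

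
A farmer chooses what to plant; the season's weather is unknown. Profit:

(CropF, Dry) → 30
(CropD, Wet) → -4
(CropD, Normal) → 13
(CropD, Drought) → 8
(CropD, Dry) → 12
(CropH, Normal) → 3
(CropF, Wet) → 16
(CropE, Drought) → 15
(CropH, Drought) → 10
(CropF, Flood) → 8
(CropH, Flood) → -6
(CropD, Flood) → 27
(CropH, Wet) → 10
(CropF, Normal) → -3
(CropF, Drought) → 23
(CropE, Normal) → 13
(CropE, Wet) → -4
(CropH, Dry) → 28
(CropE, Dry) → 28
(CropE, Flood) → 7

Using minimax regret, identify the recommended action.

CropF

Column bests: Drought=23, Dry=30, Normal=13, Wet=16, Flood=27.
CropD regrets: 15, 18, 0, 20, 0 → max 20
CropF regrets: 0, 0, 16, 0, 19 → max 19
CropH regrets: 13, 2, 10, 6, 33 → max 33
CropE regrets: 8, 2, 0, 20, 20 → max 20
Smallest max regret = 19 → CropF.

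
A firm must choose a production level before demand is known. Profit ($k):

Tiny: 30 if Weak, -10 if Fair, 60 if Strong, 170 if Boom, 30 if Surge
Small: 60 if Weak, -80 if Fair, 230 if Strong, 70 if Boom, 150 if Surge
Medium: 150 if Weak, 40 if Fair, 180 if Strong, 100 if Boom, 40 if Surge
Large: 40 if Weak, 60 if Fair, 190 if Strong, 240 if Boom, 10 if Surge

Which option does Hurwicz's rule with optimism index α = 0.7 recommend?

Large

Tiny: 0.7·170 + 0.3·(-10) = 116
Small: 0.7·230 + 0.3·(-80) = 137
Medium: 0.7·180 + 0.3·40 = 138
Large: 0.7·240 + 0.3·10 = 171
Highest Hurwicz score = 171 → Large.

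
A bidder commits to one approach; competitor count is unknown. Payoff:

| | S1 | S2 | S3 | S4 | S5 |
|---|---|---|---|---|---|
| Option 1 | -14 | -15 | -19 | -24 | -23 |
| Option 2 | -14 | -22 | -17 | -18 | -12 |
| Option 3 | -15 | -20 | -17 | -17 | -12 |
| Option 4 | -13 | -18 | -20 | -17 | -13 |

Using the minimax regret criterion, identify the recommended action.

Column bests: S1=-13, S2=-15, S3=-17, S4=-17, S5=-12.
Option 1 regrets: 1, 0, 2, 7, 11 → max 11
Option 2 regrets: 1, 7, 0, 1, 0 → max 7
Option 3 regrets: 2, 5, 0, 0, 0 → max 5
Option 4 regrets: 0, 3, 3, 0, 1 → max 3
Smallest max regret = 3 → Option 4.

Option 4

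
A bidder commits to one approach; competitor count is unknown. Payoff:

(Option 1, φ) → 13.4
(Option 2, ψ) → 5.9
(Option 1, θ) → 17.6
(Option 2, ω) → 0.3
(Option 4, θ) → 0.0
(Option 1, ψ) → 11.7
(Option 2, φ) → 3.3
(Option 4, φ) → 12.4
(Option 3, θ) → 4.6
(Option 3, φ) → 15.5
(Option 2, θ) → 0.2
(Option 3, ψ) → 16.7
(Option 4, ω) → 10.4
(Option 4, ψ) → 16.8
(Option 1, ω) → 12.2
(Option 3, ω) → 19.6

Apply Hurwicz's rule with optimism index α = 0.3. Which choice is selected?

Option 1

Option 1: 0.3·17.6 + 0.7·11.7 = 13.47
Option 2: 0.3·5.9 + 0.7·0.2 = 1.91
Option 3: 0.3·19.6 + 0.7·4.6 = 9.1
Option 4: 0.3·16.8 + 0.7·0.0 = 5.04
Highest Hurwicz score = 13.47 → Option 1.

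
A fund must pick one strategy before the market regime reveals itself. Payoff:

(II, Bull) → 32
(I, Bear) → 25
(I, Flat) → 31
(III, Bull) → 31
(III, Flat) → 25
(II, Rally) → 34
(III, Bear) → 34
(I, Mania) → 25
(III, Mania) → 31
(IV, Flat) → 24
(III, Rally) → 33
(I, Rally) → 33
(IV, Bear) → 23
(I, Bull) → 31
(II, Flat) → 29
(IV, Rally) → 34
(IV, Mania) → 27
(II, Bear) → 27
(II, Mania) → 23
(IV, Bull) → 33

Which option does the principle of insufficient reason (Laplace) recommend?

Row averages: I=29, II=29, III=30.8, IV=28.2
Highest average = 30.8 → III.

III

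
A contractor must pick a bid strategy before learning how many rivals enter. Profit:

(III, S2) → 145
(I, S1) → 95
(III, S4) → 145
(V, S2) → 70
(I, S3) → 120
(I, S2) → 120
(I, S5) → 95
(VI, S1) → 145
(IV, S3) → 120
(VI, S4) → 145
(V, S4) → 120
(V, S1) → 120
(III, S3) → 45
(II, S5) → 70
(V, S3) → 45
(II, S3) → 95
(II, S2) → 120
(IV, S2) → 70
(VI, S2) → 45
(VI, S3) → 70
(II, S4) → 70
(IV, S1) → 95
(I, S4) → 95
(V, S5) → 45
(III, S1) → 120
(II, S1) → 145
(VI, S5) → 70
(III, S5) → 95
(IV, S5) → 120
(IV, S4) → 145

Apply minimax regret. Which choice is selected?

Column bests: S1=145, S2=145, S3=120, S4=145, S5=120.
I regrets: 50, 25, 0, 50, 25 → max 50
II regrets: 0, 25, 25, 75, 50 → max 75
III regrets: 25, 0, 75, 0, 25 → max 75
IV regrets: 50, 75, 0, 0, 0 → max 75
V regrets: 25, 75, 75, 25, 75 → max 75
VI regrets: 0, 100, 50, 0, 50 → max 100
Smallest max regret = 50 → I.

I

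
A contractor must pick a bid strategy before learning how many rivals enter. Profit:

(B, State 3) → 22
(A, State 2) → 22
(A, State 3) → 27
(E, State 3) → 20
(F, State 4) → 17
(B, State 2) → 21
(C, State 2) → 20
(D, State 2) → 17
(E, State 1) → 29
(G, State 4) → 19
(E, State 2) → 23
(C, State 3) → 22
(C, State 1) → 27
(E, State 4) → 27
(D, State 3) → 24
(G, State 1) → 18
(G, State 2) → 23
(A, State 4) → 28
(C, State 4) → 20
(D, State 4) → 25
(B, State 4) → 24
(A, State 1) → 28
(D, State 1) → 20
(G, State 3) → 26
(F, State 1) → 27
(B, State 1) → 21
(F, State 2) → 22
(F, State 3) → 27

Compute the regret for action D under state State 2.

Best payoff under State 2 is 23.
Regret = 23 − 17 = 6.

6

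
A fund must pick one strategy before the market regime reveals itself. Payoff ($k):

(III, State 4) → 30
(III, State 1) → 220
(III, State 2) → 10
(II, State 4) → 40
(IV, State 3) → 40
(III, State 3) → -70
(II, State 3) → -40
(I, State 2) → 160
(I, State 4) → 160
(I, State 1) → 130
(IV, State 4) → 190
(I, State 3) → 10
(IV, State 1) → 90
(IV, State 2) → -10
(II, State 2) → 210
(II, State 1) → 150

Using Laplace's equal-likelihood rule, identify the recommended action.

I

Row averages: I=115, II=90, III=47.5, IV=77.5
Highest average = 115 → I.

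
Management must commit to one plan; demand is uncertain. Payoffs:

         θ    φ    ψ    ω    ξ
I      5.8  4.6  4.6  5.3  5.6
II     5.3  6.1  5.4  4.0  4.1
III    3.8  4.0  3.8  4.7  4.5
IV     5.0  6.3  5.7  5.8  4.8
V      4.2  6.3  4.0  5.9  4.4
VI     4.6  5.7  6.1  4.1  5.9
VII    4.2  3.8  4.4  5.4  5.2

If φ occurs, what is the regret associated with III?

Best payoff under φ is 6.3.
Regret = 6.3 − 4.0 = 2.3.

2.3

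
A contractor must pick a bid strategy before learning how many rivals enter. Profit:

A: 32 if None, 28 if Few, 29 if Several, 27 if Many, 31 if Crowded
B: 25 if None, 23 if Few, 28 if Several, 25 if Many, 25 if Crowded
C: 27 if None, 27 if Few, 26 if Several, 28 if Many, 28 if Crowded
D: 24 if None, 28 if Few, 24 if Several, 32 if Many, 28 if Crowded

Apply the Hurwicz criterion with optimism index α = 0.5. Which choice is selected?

A

A: 0.5·32 + 0.5·27 = 29.5
B: 0.5·28 + 0.5·23 = 25.5
C: 0.5·28 + 0.5·26 = 27
D: 0.5·32 + 0.5·24 = 28
Highest Hurwicz score = 29.5 → A.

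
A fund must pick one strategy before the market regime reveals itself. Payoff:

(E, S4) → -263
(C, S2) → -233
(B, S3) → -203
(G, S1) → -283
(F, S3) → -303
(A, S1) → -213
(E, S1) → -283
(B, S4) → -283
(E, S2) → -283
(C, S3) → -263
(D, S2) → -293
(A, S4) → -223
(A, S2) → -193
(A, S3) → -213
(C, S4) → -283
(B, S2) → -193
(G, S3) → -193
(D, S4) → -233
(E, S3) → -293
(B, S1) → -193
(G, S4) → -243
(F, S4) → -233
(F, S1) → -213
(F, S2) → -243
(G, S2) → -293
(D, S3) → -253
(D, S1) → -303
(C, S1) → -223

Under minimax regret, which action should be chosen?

A

Column bests: S1=-193, S2=-193, S3=-193, S4=-223.
A regrets: 20, 0, 20, 0 → max 20
B regrets: 0, 0, 10, 60 → max 60
C regrets: 30, 40, 70, 60 → max 70
D regrets: 110, 100, 60, 10 → max 110
E regrets: 90, 90, 100, 40 → max 100
F regrets: 20, 50, 110, 10 → max 110
G regrets: 90, 100, 0, 20 → max 100
Smallest max regret = 20 → A.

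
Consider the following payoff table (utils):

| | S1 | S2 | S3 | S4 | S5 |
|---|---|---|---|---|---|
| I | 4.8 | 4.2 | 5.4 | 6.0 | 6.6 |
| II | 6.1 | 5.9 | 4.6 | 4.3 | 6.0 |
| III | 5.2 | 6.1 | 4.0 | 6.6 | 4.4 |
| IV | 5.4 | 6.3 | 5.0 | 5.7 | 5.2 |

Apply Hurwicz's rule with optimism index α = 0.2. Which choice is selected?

IV

I: 0.2·6.6 + 0.8·4.2 = 4.68
II: 0.2·6.1 + 0.8·4.3 = 4.66
III: 0.2·6.6 + 0.8·4.0 = 4.52
IV: 0.2·6.3 + 0.8·5.0 = 5.26
Highest Hurwicz score = 5.26 → IV.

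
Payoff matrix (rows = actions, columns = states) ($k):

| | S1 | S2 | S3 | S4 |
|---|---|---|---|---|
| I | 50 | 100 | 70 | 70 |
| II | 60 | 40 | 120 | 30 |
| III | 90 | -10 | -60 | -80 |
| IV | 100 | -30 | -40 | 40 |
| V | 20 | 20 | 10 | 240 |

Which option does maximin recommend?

Row minima: I=50, II=30, III=-80, IV=-40, V=10
Best worst-case = 50 → I.

I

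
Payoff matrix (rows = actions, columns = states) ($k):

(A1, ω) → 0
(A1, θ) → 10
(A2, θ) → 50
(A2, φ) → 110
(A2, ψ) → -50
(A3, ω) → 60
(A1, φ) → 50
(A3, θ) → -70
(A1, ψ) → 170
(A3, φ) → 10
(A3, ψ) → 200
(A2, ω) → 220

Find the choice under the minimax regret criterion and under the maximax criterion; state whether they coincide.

minimax regret → A3; maximax → A2 (disagree)

Column bests: θ=50, φ=110, ψ=200, ω=220.
A1 regrets: 40, 60, 30, 220 → max 220
A2 regrets: 0, 0, 250, 0 → max 250
A3 regrets: 120, 100, 0, 160 → max 160
Smallest max regret = 160 → A3.
Row maxima: A1=170, A2=220, A3=200
Best best-case = 220 → A2.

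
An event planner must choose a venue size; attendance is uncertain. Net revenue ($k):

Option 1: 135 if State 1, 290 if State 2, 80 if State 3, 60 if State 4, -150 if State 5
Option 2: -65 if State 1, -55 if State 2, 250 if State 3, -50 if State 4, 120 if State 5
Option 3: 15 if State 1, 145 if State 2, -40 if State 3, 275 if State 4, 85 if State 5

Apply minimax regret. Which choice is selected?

Option 1

Column bests: State 1=135, State 2=290, State 3=250, State 4=275, State 5=120.
Option 1 regrets: 0, 0, 170, 215, 270 → max 270
Option 2 regrets: 200, 345, 0, 325, 0 → max 345
Option 3 regrets: 120, 145, 290, 0, 35 → max 290
Smallest max regret = 270 → Option 1.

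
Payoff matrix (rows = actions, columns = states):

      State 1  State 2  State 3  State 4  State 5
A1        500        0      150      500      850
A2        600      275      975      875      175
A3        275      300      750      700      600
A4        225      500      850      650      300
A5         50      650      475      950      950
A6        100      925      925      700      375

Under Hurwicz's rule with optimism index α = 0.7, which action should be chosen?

A2

A1: 0.7·850 + 0.3·0 = 595
A2: 0.7·975 + 0.3·175 = 735
A3: 0.7·750 + 0.3·275 = 607.5
A4: 0.7·850 + 0.3·225 = 662.5
A5: 0.7·950 + 0.3·50 = 680
A6: 0.7·925 + 0.3·100 = 677.5
Highest Hurwicz score = 735 → A2.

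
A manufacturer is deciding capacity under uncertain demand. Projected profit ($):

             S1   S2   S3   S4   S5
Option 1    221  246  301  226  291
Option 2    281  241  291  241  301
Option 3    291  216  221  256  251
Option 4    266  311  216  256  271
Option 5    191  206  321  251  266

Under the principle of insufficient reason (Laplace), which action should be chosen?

Option 2

Row averages: Option 1=257, Option 2=271, Option 3=247, Option 4=264, Option 5=247
Highest average = 271 → Option 2.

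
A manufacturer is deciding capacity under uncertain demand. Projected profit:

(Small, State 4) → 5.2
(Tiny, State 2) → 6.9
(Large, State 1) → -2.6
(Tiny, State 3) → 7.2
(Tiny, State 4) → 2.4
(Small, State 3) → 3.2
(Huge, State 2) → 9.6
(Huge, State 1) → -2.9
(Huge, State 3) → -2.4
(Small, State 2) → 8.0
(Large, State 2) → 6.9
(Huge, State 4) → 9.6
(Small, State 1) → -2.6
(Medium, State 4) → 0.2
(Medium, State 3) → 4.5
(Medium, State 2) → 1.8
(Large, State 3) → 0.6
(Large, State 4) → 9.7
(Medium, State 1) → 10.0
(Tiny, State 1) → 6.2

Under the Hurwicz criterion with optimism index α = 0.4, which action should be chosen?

Tiny: 0.4·7.2 + 0.6·2.4 = 4.32
Small: 0.4·8.0 + 0.6·(-2.6) = 1.64
Medium: 0.4·10.0 + 0.6·0.2 = 4.12
Large: 0.4·9.7 + 0.6·(-2.6) = 2.32
Huge: 0.4·9.6 + 0.6·(-2.9) = 2.1
Highest Hurwicz score = 4.32 → Tiny.

Tiny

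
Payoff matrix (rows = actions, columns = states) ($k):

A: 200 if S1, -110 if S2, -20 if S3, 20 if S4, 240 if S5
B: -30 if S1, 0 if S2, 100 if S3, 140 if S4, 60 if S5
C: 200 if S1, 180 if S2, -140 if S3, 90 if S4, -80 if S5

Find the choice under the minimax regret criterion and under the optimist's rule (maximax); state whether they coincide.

Column bests: S1=200, S2=180, S3=100, S4=140, S5=240.
A regrets: 0, 290, 120, 120, 0 → max 290
B regrets: 230, 180, 0, 0, 180 → max 230
C regrets: 0, 0, 240, 50, 320 → max 320
Smallest max regret = 230 → B.
Row maxima: A=240, B=140, C=200
Best best-case = 240 → A.

minimax regret → B; maximax → A (disagree)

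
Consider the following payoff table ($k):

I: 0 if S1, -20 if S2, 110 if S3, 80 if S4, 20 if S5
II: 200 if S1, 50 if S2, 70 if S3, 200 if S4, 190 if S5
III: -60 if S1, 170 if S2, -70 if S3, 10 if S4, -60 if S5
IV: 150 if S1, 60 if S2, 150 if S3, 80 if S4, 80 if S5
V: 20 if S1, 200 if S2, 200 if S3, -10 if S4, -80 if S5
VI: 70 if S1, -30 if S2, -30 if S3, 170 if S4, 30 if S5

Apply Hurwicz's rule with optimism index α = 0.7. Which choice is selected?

I: 0.7·110 + 0.3·(-20) = 71
II: 0.7·200 + 0.3·50 = 155
III: 0.7·170 + 0.3·(-70) = 98
IV: 0.7·150 + 0.3·60 = 123
V: 0.7·200 + 0.3·(-80) = 116
VI: 0.7·170 + 0.3·(-30) = 110
Highest Hurwicz score = 155 → II.

II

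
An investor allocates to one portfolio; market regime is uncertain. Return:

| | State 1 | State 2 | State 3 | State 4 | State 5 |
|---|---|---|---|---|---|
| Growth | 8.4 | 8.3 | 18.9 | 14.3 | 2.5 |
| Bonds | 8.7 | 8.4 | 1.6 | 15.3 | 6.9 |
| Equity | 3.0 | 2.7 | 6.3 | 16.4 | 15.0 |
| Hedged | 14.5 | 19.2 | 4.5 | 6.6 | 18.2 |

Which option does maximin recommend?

Hedged

Row minima: Growth=2.5, Bonds=1.6, Equity=2.7, Hedged=4.5
Best worst-case = 4.5 → Hedged.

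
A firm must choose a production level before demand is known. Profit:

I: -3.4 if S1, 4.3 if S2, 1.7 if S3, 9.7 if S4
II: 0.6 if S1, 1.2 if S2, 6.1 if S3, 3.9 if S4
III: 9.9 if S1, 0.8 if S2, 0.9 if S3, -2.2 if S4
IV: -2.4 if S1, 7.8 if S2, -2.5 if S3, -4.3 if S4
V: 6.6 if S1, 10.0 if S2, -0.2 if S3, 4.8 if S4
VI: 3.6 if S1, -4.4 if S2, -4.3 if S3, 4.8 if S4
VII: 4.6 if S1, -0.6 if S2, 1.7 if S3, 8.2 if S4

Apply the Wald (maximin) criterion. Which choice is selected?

Row minima: I=-3.4, II=0.6, III=-2.2, IV=-4.3, V=-0.2, VI=-4.4, VII=-0.6
Best worst-case = 0.6 → II.

II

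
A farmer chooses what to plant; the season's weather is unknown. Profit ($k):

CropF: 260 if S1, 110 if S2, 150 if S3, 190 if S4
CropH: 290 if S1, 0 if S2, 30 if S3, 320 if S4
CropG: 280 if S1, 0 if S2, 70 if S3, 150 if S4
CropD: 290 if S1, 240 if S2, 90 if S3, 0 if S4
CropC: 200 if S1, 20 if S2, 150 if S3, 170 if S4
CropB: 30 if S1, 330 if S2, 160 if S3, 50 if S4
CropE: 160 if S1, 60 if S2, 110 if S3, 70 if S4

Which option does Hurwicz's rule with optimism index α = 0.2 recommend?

CropF: 0.2·260 + 0.8·110 = 140
CropH: 0.2·320 + 0.8·0 = 64
CropG: 0.2·280 + 0.8·0 = 56
CropD: 0.2·290 + 0.8·0 = 58
CropC: 0.2·200 + 0.8·20 = 56
CropB: 0.2·330 + 0.8·30 = 90
CropE: 0.2·160 + 0.8·60 = 80
Highest Hurwicz score = 140 → CropF.

CropF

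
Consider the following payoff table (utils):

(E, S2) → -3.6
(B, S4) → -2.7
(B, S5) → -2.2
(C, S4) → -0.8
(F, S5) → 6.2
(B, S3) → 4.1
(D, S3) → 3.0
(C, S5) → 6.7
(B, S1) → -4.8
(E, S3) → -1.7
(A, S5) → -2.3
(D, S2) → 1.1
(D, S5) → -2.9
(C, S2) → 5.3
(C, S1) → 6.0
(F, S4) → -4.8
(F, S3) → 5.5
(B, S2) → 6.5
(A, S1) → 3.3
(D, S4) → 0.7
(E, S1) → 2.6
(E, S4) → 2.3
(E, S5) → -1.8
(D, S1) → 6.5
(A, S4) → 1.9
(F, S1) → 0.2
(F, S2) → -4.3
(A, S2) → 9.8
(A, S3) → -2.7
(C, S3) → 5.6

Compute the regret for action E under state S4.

Best payoff under S4 is 2.3.
Regret = 2.3 − 2.3 = 0.0.

0.0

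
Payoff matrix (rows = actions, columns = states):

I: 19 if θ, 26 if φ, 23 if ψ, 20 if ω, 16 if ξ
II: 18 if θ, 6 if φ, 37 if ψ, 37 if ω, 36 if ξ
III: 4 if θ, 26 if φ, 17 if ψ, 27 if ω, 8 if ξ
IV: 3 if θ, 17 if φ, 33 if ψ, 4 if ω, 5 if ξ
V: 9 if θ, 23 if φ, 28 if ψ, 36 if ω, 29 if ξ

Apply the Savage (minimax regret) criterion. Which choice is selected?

Column bests: θ=19, φ=26, ψ=37, ω=37, ξ=36.
I regrets: 0, 0, 14, 17, 20 → max 20
II regrets: 1, 20, 0, 0, 0 → max 20
III regrets: 15, 0, 20, 10, 28 → max 28
IV regrets: 16, 9, 4, 33, 31 → max 33
V regrets: 10, 3, 9, 1, 7 → max 10
Smallest max regret = 10 → V.

V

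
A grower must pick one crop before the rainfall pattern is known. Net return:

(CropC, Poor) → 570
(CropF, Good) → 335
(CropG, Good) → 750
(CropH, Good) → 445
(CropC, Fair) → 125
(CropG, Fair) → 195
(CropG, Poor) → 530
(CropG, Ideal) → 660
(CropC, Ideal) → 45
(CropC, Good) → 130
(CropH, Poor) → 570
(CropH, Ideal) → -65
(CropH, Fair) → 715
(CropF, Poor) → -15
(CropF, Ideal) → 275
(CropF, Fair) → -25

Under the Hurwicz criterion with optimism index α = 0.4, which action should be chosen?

CropC: 0.4·570 + 0.6·45 = 255
CropF: 0.4·335 + 0.6·(-25) = 119
CropG: 0.4·750 + 0.6·195 = 417
CropH: 0.4·715 + 0.6·(-65) = 247
Highest Hurwicz score = 417 → CropG.

CropG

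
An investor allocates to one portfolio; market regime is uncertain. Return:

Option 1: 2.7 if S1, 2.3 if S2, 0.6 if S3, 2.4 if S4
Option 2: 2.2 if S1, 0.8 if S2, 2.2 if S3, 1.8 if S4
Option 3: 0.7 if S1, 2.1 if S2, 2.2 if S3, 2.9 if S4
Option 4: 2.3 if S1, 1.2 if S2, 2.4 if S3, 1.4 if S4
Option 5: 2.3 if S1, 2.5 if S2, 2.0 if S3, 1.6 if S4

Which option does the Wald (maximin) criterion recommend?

Row minima: Option 1=0.6, Option 2=0.8, Option 3=0.7, Option 4=1.2, Option 5=1.6
Best worst-case = 1.6 → Option 5.

Option 5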